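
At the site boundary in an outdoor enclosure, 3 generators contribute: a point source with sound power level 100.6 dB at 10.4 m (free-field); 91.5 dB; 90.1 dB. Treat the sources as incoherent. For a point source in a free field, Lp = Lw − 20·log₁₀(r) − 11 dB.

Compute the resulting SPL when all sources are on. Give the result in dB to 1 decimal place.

93.9 dB

Source at 10.4 m: Lp = 100.6 − 20·log₁₀(10.4) − 11 = 69.3 dB.
Σ 10^(Lᵢ/10) = 2.444e+09.
Combined level = 10 log₁₀(2.444e+09) = 93.9 dB.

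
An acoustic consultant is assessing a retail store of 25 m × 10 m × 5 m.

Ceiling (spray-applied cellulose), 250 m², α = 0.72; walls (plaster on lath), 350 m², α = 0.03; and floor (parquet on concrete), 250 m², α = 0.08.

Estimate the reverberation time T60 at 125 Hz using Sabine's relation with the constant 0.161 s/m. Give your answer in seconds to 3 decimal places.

A = Σ Sᵢαᵢ = 250*0.72 + 350*0.03 + 250*0.08 = 210.500 sabins.
V = 25·10·5 = 1250 m³.
Sabine: RT60 = 0.161 × 1250 / 210.500 = 0.956 s.

0.956 seconds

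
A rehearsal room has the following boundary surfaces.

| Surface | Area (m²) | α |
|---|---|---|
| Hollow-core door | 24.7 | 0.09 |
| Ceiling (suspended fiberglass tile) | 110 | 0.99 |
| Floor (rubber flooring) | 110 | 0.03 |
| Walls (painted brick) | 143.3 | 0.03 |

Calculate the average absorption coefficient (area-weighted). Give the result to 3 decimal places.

0.306

Total surface area S = 388.0 m².
Σ(Sᵢαᵢ) = 24.7*0.09 + 110*0.99 + 110*0.03 + 143.3*0.03 = 118.722.
ᾱ = 118.722 / 388.0 = 0.306.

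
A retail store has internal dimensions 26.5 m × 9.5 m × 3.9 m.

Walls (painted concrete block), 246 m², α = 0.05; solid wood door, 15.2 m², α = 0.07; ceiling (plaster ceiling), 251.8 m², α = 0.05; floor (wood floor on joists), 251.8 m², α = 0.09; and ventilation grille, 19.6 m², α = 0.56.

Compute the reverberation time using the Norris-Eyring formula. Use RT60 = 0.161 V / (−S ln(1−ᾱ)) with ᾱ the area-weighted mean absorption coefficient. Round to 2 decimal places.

2.55 s

S = Σ Sᵢ = 784.4 m².
Absorption A = 246·0.05 + 15.2·0.07 + 251.8·0.05 + 251.8·0.09 + 19.6·0.56 = 59.592 sabins.
ᾱ = 59.592 / 784.4 = 0.0760.
Eyring denominator: −S ln(1−ᾱ) = 62.001.
V = 26.5 × 9.5 × 3.9 = 981.825 m³.
RT60 = 0.161 × 981.825 / 62.001 = 2.55 s.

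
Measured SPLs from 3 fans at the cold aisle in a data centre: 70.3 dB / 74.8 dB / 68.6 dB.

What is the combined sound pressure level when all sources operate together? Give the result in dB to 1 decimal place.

Σ 10^(Lᵢ/10) = 4.816e+07.
Back to dB: 10·log₁₀ Σ = 76.8 dB.

76.8 dB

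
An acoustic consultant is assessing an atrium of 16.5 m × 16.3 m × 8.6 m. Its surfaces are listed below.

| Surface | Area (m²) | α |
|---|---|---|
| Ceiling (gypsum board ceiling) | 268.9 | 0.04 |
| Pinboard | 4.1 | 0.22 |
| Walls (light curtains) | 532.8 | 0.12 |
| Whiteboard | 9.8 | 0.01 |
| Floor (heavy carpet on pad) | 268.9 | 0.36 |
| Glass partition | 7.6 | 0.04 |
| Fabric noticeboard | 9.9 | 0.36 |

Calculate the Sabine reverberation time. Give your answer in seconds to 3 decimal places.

Summing Sᵢαᵢ: 10.756 + 0.902 + 63.936 + 0.098 + 96.804 + 0.304 + 3.564 → A = 176.364 sabins.
Volume V = 16.5 × 16.3 × 8.6 = 2312.97 m³.
RT60 = 0.161 · V / A = 0.161 × 2312.97 / 176.364 = 2.111 s.

2.111 s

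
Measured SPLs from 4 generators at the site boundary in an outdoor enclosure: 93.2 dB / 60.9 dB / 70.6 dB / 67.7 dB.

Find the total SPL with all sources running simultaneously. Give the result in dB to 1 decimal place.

Sum in the linear (power) domain: Σ 10^(Lᵢ/10) = 10^(93.2/10) + 10^(60.9/10) + 10^(70.6/10) + 10^(67.7/10) = 2.108e+09.
Combined level = 10 log₁₀(2.108e+09) = 93.2 dB.

93.2 dB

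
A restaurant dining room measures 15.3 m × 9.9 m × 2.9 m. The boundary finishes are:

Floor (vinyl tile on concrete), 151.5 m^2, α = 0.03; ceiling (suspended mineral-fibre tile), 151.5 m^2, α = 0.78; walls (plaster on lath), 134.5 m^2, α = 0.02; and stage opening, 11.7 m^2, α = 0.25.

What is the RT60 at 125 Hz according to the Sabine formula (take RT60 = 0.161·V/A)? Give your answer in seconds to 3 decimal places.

0.551 s

Summing Sᵢαᵢ: 4.545 + 118.170 + 2.690 + 2.925 → A = 128.330 sabins.
V = 15.3·9.9·2.9 = 439.263 m³.
T = 0.161 V/A = 0.161·439.263/128.330 = 0.551 s.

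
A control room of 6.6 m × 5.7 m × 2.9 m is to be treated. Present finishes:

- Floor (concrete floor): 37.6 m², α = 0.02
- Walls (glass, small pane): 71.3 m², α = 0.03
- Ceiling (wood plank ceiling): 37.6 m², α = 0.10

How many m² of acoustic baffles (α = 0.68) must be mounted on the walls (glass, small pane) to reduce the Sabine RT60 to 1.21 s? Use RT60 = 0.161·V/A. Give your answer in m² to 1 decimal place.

A₁ = Σ Sᵢαᵢ = 37.6*0.02 + 71.3*0.03 + 37.6*0.10 = 6.651 sabins.
Required A₂ = 0.161·109.098/1.21 = 14.516 sabins.
ΔA needed = 14.516 − 6.651 = 7.865 sabins.
Each m² of panel replacing the walls (glass, small pane) adds (0.68 − 0.03) = 0.65 sabins.
Panel area = 7.865 / 0.65 = 12.1 m².

12.1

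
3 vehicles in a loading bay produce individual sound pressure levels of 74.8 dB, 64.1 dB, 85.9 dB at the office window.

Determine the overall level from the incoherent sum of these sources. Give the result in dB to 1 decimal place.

Σ 10^(Lᵢ/10) = 4.218e+08.
Back to dB: 10·log₁₀ Σ = 86.3 dB.

86.3 dB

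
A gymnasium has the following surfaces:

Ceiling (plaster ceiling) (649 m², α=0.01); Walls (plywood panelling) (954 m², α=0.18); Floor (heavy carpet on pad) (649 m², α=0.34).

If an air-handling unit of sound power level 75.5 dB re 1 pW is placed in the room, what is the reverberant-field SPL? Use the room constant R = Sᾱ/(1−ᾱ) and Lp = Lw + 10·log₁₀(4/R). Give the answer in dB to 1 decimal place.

54.7 dB

Σ(Sᵢαᵢ) = 649×0.01 + 954×0.18 + 649×0.34 = 398.870; total area S = 2252.0 m².
ᾱ = 0.1771, so room constant R = A/(1−ᾱ) = 484.713 m².
Lp = Lw + 10 log₁₀(4/R) = 75.5 -20.83 = 54.7 dB.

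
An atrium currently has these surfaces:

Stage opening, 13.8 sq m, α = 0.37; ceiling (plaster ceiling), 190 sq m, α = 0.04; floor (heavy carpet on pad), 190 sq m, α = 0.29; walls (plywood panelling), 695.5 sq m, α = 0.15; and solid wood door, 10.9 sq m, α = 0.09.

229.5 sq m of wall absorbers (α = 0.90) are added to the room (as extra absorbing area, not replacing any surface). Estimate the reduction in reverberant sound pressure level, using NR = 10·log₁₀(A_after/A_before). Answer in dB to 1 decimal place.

Summing Sᵢαᵢ: 5.106 + 7.600 + 55.100 + 104.325 + 0.981 → A_before = 173.112 sabins.
Treatment contributes 229.5·0.90 = 206.550 sabins.
A_after = 173.112 + 206.550 = 379.662 sabins.
Reduction = 10 log₁₀(A_after/A_before) = 10 log₁₀(2.1932) = 3.4 dB.

3.4 dB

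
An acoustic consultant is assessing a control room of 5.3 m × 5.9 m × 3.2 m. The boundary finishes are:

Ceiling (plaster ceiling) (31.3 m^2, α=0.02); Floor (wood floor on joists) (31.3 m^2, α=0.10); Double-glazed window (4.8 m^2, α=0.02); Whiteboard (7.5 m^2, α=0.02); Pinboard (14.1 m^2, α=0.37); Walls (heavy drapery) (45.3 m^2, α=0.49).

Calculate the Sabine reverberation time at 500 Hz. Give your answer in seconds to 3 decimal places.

Total absorption A = 31.3×0.02 + 31.3×0.10 + 4.8×0.02 + 7.5×0.02 + 14.1×0.37 + 45.3×0.49
  = 0.626 + 3.130 + 0.096 + 0.150 + 5.217 + 22.197 = 31.416 m^2 sabins.
Room volume: 100.064 m³.
T = 0.161 V/A = 0.161·100.064/31.416 = 0.513 s.

0.513 seconds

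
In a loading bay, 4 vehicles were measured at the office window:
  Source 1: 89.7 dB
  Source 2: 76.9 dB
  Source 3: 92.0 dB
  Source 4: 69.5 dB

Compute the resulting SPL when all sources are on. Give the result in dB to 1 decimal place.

94.1 dB

Converting to relative power and adding: 10^(89.7/10) + 10^(76.9/10) + 10^(92.0/10) + 10^(69.5/10) = 2.576e+09.
Back to dB: 10·log₁₀ Σ = 94.1 dB.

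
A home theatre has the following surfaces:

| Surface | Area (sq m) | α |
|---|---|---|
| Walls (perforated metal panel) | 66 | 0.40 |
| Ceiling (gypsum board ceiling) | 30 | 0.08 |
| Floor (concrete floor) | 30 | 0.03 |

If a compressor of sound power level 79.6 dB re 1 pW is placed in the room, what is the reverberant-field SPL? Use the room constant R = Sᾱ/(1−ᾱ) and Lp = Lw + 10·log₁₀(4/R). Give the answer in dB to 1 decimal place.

A = 29.700 sabins; S = 126.0 sq m.
ᾱ = 29.700/126.0 = 0.2357; R = Sᾱ/(1−ᾱ) = 29.700/(1−0.2357) = 38.859 sq m.
Lp = 79.6 + 10·log₁₀(4/38.859) = 79.6 + (-9.87) = 69.7 dB.

69.7 dB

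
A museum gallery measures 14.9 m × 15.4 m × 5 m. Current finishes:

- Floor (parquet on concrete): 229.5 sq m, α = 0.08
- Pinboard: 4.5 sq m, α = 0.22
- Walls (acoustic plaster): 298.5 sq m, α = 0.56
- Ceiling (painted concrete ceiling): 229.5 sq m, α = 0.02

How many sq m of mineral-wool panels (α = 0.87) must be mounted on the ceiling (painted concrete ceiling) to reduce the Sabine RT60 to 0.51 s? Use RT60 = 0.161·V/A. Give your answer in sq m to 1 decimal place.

Total absorption A₁ = 229.5×0.08 + 4.5×0.22 + 298.5×0.56 + 229.5×0.02
  = 18.360 + 0.990 + 167.160 + 4.590 = 191.100 sq m sabins.
Required A₂ = 0.161·1147.3/0.51 = 362.187 sabins.
ΔA needed = 362.187 − 191.100 = 171.087 sabins.
Each sq m of panel replacing the ceiling (painted concrete ceiling) adds (0.87 − 0.02) = 0.85 sabins.
Panel area = 171.087 / 0.85 = 201.3 sq m.

201.3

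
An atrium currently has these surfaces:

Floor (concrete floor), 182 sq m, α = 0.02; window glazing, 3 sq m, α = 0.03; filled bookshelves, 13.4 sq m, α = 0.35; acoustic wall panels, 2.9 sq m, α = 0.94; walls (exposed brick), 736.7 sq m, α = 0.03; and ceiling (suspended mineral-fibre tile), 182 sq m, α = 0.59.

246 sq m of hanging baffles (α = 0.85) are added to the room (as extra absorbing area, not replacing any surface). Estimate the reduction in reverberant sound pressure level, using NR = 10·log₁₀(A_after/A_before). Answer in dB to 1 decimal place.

4.0 dB

Equivalent absorption area: A_before = 182*0.02 + 3*0.03 + 13.4*0.35 + 2.9*0.94 + 736.7*0.03 + 182*0.59 = 140.627 sq m.
Treatment contributes 246·0.85 = 209.100 sabins.
A_after = 140.627 + 209.100 = 349.727 sabins.
Reduction = 10 log₁₀(A_after/A_before) = 10 log₁₀(2.4869) = 4.0 dB.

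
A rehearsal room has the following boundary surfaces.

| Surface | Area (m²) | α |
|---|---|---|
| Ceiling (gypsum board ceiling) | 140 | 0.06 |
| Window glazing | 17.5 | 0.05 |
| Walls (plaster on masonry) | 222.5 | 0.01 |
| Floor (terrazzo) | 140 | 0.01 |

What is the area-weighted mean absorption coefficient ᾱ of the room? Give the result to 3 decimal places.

Total surface area S = 520.0 m².
Weighted sum Σ Sα = 12.900.
ᾱ = 12.900 / 520.0 = 0.025.

0.025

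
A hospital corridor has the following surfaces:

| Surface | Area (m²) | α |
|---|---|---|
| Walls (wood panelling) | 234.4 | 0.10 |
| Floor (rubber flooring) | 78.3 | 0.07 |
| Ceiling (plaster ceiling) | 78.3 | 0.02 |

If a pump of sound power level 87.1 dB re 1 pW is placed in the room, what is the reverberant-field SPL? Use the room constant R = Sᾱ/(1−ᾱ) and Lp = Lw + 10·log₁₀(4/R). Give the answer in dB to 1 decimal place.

77.9 dB

A = 30.487 sabins; S = 391.0 m².
ᾱ = 0.0780, so room constant R = A/(1−ᾱ) = 33.066 m².
Lp = Lw + 10 log₁₀(4/R) = 87.1 -9.17 = 77.9 dB.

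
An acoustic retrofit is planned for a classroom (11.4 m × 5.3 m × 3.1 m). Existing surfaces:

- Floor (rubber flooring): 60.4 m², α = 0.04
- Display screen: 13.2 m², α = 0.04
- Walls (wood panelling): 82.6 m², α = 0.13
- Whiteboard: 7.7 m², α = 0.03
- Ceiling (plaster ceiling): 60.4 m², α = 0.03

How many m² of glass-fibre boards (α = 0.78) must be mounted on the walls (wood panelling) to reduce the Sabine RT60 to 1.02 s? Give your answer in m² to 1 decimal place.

Equivalent absorption area: A₁ = 60.4×0.04 + 13.2×0.04 + 82.6×0.13 + 7.7×0.03 + 60.4×0.03 = 15.725 m².
V = 187.302 m³. Target absorption A₂ = 0.161 × 187.302 / 1.02 = 29.564 sabins.
Absorption to add: 29.564 − 15.725 = 13.839 sabins.
Net gain per m²: Δα = 0.78 − 0.13 = 0.65.
Panel area = 13.839 / 0.65 = 21.3 m².

21.3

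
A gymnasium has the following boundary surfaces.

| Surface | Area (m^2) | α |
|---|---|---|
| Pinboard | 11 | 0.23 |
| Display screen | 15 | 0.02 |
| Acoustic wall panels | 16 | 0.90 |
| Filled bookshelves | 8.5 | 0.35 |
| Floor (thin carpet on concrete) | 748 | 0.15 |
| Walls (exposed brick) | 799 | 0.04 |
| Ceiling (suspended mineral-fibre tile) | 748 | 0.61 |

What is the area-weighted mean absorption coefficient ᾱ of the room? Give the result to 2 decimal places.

0.26

S = Σ Sᵢ = 11 + 15 + 16 + 8.5 + 748 + 799 + 748 = 2345.5 m^2.
A = 11·0.23 + 15·0.02 + 16·0.90 + 8.5·0.35 + 748·0.15 + 799·0.04 + 748·0.61 = 620.645 sabins.
ᾱ = 620.645 / 2345.5 = 0.26.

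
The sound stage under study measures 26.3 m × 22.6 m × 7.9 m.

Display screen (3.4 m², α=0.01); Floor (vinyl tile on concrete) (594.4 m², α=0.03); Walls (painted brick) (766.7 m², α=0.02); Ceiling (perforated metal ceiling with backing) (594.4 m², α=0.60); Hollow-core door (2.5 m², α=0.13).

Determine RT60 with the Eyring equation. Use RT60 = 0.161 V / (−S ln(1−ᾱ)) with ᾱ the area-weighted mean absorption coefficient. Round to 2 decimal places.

Total surface area S = 3.4 + 594.4 + 766.7 + 594.4 + 2.5 = 1961.4 m².
Absorption A = 3.4·0.01 + 594.4·0.03 + 766.7·0.02 + 594.4·0.60 + 2.5·0.13 = 390.165 sabins.
Mean coefficient ᾱ = A/S = 0.1989.
−S·ln(1−ᾱ) = −1961.4 × ln(1 − 0.1989) = 434.979.
V = 26.3 × 22.6 × 7.9 = 4695.602 m³.
T = 0.161·V/[−S·ln(1−ᾱ)] = 0.161·4695.602/434.979 = 1.74 s.

1.74 sec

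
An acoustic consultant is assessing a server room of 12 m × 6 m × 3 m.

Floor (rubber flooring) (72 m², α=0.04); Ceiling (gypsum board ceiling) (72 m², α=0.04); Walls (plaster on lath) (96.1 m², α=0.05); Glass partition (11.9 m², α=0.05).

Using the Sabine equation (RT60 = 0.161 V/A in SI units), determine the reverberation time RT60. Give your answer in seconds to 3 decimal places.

Total absorption A = 72*0.04 + 72*0.04 + 96.1*0.05 + 11.9*0.05
  = 2.880 + 2.880 + 4.805 + 0.595 = 11.160 m² sabins.
Room volume: 216 m³.
T = 0.161 V/A = 0.161·216/11.160 = 3.116 s.

3.116 s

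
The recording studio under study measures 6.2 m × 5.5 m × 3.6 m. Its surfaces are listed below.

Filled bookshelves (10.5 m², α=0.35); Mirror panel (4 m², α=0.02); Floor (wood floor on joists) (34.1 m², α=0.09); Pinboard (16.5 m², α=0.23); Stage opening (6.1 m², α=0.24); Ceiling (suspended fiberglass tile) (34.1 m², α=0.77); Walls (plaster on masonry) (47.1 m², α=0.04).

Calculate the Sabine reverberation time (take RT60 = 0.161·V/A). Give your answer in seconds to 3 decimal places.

Equivalent absorption area: A = 10.5·0.35 + 4·0.02 + 34.1·0.09 + 16.5·0.23 + 6.1·0.24 + 34.1·0.77 + 47.1·0.04 = 40.224 m².
Volume V = 6.2 × 5.5 × 3.6 = 122.76 m³.
RT60 = 0.161 · V / A = 0.161 × 122.76 / 40.224 = 0.491 s.

0.491 sec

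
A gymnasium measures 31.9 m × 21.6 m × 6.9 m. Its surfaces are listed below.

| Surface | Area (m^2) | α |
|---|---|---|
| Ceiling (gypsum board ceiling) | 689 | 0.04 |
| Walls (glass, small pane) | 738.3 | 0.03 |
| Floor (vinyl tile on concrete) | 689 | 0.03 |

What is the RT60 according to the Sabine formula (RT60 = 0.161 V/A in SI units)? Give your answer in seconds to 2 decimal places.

10.88 s

Equivalent absorption area: A = 689*0.04 + 738.3*0.03 + 689*0.03 = 70.379 m^2.
Room volume: 4754.376 m³.
RT60 = 0.161 · V / A = 0.161 × 4754.376 / 70.379 = 10.88 s.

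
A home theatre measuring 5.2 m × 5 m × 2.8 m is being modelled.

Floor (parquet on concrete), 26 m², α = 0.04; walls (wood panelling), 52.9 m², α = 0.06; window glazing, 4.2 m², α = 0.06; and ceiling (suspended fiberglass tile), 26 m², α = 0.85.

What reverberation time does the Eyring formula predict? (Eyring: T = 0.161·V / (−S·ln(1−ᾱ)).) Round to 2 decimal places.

Total surface area S = 26 + 52.9 + 4.2 + 26 = 109.1 m².
Σ(Sᵢαᵢ) = 26·0.04 + 52.9·0.06 + 4.2·0.06 + 26·0.85 = 26.566.
ᾱ = 26.566 / 109.1 = 0.2435.
−S·ln(1−ᾱ) = −109.1 × ln(1 − 0.2435) = 30.445.
V = 5.2 × 5 × 2.8 = 72.8 m³.
T = 0.161·V/[−S·ln(1−ᾱ)] = 0.161·72.8/30.445 = 0.38 s.

0.38 s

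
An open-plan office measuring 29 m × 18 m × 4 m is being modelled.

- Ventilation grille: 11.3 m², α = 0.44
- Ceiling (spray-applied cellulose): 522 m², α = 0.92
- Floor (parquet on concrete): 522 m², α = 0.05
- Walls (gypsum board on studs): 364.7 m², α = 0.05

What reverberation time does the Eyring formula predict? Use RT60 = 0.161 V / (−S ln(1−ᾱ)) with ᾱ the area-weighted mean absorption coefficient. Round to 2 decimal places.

S = Σ Sᵢ = 1420.0 m².
Absorption A = 11.3·0.44 + 522·0.92 + 522·0.05 + 364.7·0.05 = 529.547 sabins.
Mean coefficient ᾱ = A/S = 0.3729.
−S·ln(1−ᾱ) = −1420.0 × ln(1 − 0.3729) = 662.642.
V = 29 × 18 × 4 = 2088 m³.
RT60 = 0.161 × 2088 / 662.642 = 0.51 s.

0.51 s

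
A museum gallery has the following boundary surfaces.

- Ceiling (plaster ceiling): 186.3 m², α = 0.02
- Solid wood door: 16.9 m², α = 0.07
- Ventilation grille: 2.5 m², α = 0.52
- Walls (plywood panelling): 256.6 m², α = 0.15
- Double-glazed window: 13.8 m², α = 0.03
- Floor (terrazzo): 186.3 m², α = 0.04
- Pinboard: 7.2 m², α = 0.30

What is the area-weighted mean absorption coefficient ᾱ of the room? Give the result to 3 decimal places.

Total surface area S = 669.6 m².
Σ(Sᵢαᵢ) = 186.3×0.02 + 16.9×0.07 + 2.5×0.52 + 256.6×0.15 + 13.8×0.03 + 186.3×0.04 + 7.2×0.30 = 54.725.
ᾱ = 54.725 / 669.6 = 0.082.

0.082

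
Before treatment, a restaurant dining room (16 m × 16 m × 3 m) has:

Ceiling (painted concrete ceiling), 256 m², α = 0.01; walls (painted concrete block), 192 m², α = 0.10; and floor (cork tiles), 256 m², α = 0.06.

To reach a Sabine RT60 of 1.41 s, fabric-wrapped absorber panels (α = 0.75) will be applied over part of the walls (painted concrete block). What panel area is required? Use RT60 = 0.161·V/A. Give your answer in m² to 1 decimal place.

A₁ = Σ Sᵢαᵢ = 256×0.01 + 192×0.10 + 256×0.06 = 37.120 sabins.
Required A₂ = 0.161·768/1.41 = 87.694 sabins.
Absorption to add: 87.694 − 37.120 = 50.574 sabins.
Net gain per m²: Δα = 0.75 − 0.10 = 0.65.
Panel area = 50.574 / 0.65 = 77.8 m².

77.8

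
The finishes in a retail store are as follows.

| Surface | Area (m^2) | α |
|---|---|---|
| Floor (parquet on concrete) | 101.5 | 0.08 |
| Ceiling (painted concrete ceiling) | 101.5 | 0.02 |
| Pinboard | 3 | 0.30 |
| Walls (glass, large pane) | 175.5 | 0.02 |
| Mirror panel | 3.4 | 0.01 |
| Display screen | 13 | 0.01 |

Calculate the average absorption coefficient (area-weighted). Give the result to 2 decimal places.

0.04

Total surface area S = 397.9 m^2.
Σ(Sᵢαᵢ) = 101.5·0.08 + 101.5·0.02 + 3·0.30 + 175.5·0.02 + 3.4·0.01 + 13·0.01 = 14.724.
ᾱ = 14.724 / 397.9 = 0.04.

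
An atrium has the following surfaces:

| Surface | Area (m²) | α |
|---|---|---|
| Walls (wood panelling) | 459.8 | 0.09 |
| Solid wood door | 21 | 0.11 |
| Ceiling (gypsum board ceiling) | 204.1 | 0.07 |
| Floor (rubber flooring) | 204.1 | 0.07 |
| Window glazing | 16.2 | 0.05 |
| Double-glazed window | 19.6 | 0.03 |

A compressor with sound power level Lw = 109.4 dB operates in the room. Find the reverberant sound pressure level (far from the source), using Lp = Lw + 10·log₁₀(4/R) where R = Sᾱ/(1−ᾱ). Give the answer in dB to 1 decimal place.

96.4 dB

A = 73.664 sabins; S = 924.8 m².
ᾱ = 73.664/924.8 = 0.0797; R = Sᾱ/(1−ᾱ) = 73.664/(1−0.0797) = 80.043 m².
Lp = 109.4 + 10·log₁₀(4/80.043) = 109.4 + (-13.01) = 96.4 dB.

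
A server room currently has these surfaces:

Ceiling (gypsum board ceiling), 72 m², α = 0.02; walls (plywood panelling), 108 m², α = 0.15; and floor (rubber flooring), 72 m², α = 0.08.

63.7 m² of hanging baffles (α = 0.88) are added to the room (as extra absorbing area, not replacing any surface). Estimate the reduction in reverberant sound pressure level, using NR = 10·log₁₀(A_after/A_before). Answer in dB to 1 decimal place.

Total absorption A_before = 72*0.02 + 108*0.15 + 72*0.08
  = 1.440 + 16.200 + 5.760 = 23.400 m² sabins.
Treatment contributes 63.7·0.88 = 56.056 sabins.
A_after = 23.400 + 56.056 = 79.456 sabins.
NR = 10·log₁₀(79.456/23.400) = 5.3 dB.

5.3 dB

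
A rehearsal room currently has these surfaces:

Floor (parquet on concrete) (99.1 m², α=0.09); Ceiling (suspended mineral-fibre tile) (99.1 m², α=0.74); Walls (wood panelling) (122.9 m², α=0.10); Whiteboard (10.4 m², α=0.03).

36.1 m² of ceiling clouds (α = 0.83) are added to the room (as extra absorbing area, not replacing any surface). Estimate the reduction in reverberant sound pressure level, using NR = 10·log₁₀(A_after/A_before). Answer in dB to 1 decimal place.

Summing Sᵢαᵢ: 8.919 + 73.334 + 12.290 + 0.312 → A_before = 94.855 sabins.
Treatment contributes 36.1·0.83 = 29.963 sabins.
New total A_after = 124.818 sabins.
NR = 10·log₁₀(124.818/94.855) = 1.2 dB.

1.2 dB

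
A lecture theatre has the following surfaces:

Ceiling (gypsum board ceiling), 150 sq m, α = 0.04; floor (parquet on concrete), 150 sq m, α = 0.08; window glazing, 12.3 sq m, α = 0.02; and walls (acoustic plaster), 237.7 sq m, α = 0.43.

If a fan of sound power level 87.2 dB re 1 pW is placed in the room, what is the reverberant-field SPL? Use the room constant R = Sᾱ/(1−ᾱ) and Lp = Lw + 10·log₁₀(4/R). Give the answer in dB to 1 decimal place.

71.3 dB

A = 120.457 sabins; S = 550.0 sq m.
ᾱ = 0.2190, so room constant R = A/(1−ᾱ) = 154.234 sq m.
Lp = Lw + 10 log₁₀(4/R) = 87.2 -15.86 = 71.3 dB.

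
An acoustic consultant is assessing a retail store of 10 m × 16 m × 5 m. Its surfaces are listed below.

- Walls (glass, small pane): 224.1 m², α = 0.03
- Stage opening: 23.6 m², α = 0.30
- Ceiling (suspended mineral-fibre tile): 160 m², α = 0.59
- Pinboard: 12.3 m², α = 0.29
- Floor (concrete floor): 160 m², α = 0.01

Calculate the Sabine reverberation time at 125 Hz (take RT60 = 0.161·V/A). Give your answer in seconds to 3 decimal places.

Summing Sᵢαᵢ: 6.723 + 7.080 + 94.400 + 3.567 + 1.600 → A = 113.370 sabins.
V = 10·16·5 = 800 m³.
RT60 = 0.161 · V / A = 0.161 × 800 / 113.370 = 1.136 s.

1.136 sec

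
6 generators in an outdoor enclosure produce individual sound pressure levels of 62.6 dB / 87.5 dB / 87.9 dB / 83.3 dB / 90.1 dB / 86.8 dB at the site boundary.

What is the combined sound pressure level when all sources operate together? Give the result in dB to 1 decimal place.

94.6 dB

Σ 10^(Lᵢ/10) = 2.896e+09.
Combined level = 10 log₁₀(2.896e+09) = 94.6 dB.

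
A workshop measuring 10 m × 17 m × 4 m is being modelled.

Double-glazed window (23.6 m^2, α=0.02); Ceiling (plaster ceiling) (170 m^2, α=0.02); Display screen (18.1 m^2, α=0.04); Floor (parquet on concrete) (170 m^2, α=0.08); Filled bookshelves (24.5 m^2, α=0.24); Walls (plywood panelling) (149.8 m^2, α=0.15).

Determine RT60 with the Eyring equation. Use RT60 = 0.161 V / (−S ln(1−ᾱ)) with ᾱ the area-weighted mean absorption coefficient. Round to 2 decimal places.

2.25 seconds

S = Σ Sᵢ = 556.0 m^2.
Absorption A = 23.6×0.02 + 170×0.02 + 18.1×0.04 + 170×0.08 + 24.5×0.24 + 149.8×0.15 = 46.546 sabins.
ᾱ = 46.546 / 556.0 = 0.0837.
−S·ln(1−ᾱ) = −556.0 × ln(1 − 0.0837) = 48.601.
V = 10 × 17 × 4 = 680 m³.
T = 0.161·V/[−S·ln(1−ᾱ)] = 0.161·680/48.601 = 2.25 s.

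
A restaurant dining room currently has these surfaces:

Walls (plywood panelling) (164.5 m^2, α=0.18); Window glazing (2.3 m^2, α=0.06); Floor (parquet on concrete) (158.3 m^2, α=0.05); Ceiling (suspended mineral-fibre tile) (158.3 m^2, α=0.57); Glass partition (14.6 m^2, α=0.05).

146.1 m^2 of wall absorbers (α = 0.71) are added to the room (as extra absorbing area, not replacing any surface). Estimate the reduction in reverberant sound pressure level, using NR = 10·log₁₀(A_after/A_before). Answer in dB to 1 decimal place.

2.6 dB

Summing Sᵢαᵢ: 29.610 + 0.138 + 7.915 + 90.231 + 0.730 → A_before = 128.624 sabins.
Treatment contributes 146.1·0.71 = 103.731 sabins.
New total A_after = 232.355 sabins.
NR = 10·log₁₀(232.355/128.624) = 2.6 dB.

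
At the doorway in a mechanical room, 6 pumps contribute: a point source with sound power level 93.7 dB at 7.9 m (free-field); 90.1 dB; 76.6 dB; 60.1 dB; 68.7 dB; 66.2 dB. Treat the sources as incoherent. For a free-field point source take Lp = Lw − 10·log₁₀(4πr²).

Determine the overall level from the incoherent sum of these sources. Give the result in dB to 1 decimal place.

Source at 7.9 m: Lp = 93.7 − 10·log₁₀(4π·7.9²) = 93.7 − 10·log₁₀(784.267) = 64.8 dB.
Σ 10^(Lᵢ/10) = 1.085e+09.
Back to dB: 10·log₁₀ Σ = 90.4 dB.

90.4 dB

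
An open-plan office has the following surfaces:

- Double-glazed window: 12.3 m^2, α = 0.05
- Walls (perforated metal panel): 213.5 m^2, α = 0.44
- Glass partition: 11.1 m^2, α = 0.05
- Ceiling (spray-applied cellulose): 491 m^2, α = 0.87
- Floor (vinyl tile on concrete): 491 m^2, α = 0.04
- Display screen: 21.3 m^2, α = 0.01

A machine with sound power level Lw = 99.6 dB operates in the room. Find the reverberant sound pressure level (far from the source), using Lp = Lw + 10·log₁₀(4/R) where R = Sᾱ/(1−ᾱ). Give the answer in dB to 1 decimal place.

Σ(Sᵢαᵢ) = 12.3·0.05 + 213.5·0.44 + 11.1·0.05 + 491·0.87 + 491·0.04 + 21.3·0.01 = 542.133; total area S = 1240.2 m^2.
ᾱ = 542.133/1240.2 = 0.4371; R = Sᾱ/(1−ᾱ) = 542.133/(1−0.4371) = 963.107 m^2.
Lp = 99.6 + 10·log₁₀(4/963.107) = 99.6 + (-23.82) = 75.8 dB.

75.8 dB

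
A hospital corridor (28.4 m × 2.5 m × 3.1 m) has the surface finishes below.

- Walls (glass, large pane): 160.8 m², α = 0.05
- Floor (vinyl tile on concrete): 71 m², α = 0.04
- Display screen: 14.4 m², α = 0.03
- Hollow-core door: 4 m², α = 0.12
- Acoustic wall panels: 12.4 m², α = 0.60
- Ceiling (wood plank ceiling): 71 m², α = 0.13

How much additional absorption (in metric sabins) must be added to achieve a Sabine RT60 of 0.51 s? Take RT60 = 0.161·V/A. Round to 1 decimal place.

41.0 sabins

Summing Sᵢαᵢ: 8.040 + 2.840 + 0.432 + 0.480 + 7.440 + 9.230 → A₁ = 28.462 sabins.
For T = 0.51 s, need A₂ = 0.161·V/T = 0.161·220.1/0.51 = 69.483 sabins.
Shortfall: 69.483 − 28.462 = 41.0 sabins.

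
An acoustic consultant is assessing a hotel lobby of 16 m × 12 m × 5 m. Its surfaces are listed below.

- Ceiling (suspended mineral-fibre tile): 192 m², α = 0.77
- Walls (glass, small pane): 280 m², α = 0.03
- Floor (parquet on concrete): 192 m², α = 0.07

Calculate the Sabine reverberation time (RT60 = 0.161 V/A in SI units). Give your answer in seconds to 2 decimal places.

A = Σ Sᵢαᵢ = 192×0.77 + 280×0.03 + 192×0.07 = 169.680 sabins.
Room volume: 960 m³.
RT60 = 0.161 · V / A = 0.161 × 960 / 169.680 = 0.91 s.

0.91 s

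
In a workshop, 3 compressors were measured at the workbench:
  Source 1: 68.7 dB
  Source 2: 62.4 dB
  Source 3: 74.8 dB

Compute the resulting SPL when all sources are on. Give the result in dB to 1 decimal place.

Σ 10^(Lᵢ/10) = 3.935e+07.
Combined level = 10 log₁₀(3.935e+07) = 75.9 dB.

75.9 dB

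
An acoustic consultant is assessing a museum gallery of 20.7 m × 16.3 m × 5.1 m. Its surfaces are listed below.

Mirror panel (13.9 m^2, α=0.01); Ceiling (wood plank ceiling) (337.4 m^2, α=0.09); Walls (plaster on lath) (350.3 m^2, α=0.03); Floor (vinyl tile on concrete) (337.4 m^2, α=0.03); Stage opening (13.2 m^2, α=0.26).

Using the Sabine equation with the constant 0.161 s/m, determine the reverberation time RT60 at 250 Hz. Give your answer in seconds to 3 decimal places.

Summing Sᵢαᵢ: 0.139 + 30.366 + 10.509 + 10.122 + 3.432 → A = 54.568 sabins.
Room volume: 1720.791 m³.
T = 0.161 V/A = 0.161·1720.791/54.568 = 5.077 s.

5.077 s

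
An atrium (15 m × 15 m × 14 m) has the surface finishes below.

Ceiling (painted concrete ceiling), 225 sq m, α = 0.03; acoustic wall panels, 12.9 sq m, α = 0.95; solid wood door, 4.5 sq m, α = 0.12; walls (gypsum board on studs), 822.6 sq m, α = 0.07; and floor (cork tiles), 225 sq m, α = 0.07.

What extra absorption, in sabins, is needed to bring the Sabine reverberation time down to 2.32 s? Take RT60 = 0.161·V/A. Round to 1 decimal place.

125.7 sabins

Equivalent absorption area: A₁ = 225·0.03 + 12.9·0.95 + 4.5·0.12 + 822.6·0.07 + 225·0.07 = 92.877 sq m.
For T = 2.32 s, need A₂ = 0.161·V/T = 0.161·3150/2.32 = 218.599 sabins.
Shortfall: 218.599 − 92.877 = 125.7 sabins.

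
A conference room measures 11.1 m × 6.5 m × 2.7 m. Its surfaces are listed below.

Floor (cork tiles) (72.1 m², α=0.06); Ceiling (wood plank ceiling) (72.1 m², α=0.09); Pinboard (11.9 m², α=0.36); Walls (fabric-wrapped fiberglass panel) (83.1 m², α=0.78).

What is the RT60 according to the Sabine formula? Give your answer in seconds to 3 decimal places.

Total absorption A = 72.1*0.06 + 72.1*0.09 + 11.9*0.36 + 83.1*0.78
  = 4.326 + 6.489 + 4.284 + 64.818 = 79.917 m² sabins.
Room volume: 194.805 m³.
RT60 = 0.161 · V / A = 0.161 × 194.805 / 79.917 = 0.392 s.

0.392 s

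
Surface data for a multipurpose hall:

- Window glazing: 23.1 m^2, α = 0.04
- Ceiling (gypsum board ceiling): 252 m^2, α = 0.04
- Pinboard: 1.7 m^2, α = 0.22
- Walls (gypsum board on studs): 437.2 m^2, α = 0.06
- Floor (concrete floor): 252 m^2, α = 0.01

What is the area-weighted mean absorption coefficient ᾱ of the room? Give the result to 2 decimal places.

0.04

Total surface area S = 966.0 m^2.
Σ(Sᵢαᵢ) = 23.1*0.04 + 252*0.04 + 1.7*0.22 + 437.2*0.06 + 252*0.01 = 40.130.
ᾱ = 40.130 / 966.0 = 0.04.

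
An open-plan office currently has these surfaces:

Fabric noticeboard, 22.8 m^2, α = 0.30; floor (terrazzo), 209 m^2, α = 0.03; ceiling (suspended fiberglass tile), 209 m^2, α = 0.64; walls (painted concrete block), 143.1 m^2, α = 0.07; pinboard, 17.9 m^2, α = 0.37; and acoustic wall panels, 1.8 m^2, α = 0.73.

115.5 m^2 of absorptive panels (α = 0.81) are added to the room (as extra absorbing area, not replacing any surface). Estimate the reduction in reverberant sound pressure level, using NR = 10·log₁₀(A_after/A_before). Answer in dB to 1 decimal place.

A_before = Σ Sᵢαᵢ = 22.8*0.30 + 209*0.03 + 209*0.64 + 143.1*0.07 + 17.9*0.37 + 1.8*0.73 = 164.824 sabins.
Added absorption = 115.5 × 0.81 = 93.555 sabins.
New total A_after = 258.379 sabins.
NR = 10·log₁₀(258.379/164.824) = 2.0 dB.

2.0 dB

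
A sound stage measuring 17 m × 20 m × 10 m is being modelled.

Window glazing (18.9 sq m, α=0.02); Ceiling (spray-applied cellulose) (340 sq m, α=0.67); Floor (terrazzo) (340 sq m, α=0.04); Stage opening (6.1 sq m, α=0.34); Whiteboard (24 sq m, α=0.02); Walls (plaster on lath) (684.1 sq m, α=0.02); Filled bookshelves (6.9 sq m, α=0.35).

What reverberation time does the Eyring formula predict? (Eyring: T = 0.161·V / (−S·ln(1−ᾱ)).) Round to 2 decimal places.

S = Σ Sᵢ = 1420.0 sq m.
Σ(Sᵢαᵢ) = 18.9×0.02 + 340×0.67 + 340×0.04 + 6.1×0.34 + 24×0.02 + 684.1×0.02 + 6.9×0.35 = 260.429.
Mean coefficient ᾱ = A/S = 0.1834.
Eyring denominator: −S ln(1−ᾱ) = 287.700.
V = 17 × 20 × 10 = 3400 m³.
T = 0.161·V/[−S·ln(1−ᾱ)] = 0.161·3400/287.700 = 1.90 s.

1.90 s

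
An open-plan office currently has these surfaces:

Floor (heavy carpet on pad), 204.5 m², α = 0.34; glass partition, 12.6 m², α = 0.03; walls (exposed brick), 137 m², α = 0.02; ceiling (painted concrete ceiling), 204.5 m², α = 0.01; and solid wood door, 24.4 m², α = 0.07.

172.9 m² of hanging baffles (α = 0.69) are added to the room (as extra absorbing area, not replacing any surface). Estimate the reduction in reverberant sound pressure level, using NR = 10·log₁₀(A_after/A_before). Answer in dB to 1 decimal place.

A_before = Σ Sᵢαᵢ = 204.5*0.34 + 12.6*0.03 + 137*0.02 + 204.5*0.01 + 24.4*0.07 = 76.401 sabins.
Added absorption = 172.9 × 0.69 = 119.301 sabins.
A_after = 76.401 + 119.301 = 195.702 sabins.
Reduction = 10 log₁₀(A_after/A_before) = 10 log₁₀(2.5615) = 4.1 dB.

4.1 dB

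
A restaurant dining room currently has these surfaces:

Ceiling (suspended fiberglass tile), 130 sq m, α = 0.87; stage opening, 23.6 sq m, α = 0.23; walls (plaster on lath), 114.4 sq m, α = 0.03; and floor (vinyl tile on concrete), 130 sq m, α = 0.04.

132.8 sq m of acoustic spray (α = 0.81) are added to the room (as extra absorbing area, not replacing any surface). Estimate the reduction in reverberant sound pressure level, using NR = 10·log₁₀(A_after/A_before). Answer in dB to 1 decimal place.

2.7 dB

A_before = Σ Sᵢαᵢ = 130×0.87 + 23.6×0.23 + 114.4×0.03 + 130×0.04 = 127.160 sabins.
Treatment contributes 132.8·0.81 = 107.568 sabins.
New total A_after = 234.728 sabins.
NR = 10·log₁₀(234.728/127.160) = 2.7 dB.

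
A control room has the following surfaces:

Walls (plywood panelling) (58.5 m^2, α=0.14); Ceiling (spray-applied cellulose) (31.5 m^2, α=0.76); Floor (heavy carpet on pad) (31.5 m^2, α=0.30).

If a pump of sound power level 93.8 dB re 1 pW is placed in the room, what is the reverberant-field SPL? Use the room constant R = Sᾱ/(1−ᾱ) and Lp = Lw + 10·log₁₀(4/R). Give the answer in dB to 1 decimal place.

Σ(Sᵢαᵢ) = 58.5·0.14 + 31.5·0.76 + 31.5·0.30 = 41.580; total area S = 121.5 m^2.
ᾱ = 0.3422, so room constant R = A/(1−ᾱ) = 63.211 m^2.
Lp = Lw + 10 log₁₀(4/R) = 93.8 -11.99 = 81.8 dB.

81.8 dB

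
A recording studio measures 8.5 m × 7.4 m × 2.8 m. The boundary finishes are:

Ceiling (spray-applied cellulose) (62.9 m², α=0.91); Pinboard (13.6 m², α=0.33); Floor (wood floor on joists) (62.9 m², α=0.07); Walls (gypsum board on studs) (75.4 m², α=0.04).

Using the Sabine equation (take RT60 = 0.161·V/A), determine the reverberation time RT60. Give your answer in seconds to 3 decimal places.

0.410 s

Summing Sᵢαᵢ: 57.239 + 4.488 + 4.403 + 3.016 → A = 69.146 sabins.
Room volume: 176.12 m³.
RT60 = 0.161 · V / A = 0.161 × 176.12 / 69.146 = 0.410 s.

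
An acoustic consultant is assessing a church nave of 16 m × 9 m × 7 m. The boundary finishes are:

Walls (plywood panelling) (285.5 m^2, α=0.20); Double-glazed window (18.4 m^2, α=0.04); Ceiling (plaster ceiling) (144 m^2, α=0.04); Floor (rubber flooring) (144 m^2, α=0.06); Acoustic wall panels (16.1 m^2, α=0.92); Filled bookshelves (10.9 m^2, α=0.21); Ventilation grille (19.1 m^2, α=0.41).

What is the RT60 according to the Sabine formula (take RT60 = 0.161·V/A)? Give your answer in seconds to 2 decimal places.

1.67 sec

Total absorption A = 285.5*0.20 + 18.4*0.04 + 144*0.04 + 144*0.06 + 16.1*0.92 + 10.9*0.21 + 19.1*0.41
  = 57.100 + 0.736 + 5.760 + 8.640 + 14.812 + 2.289 + 7.831 = 97.168 m^2 sabins.
Volume V = 16 × 9 × 7 = 1008 m³.
Sabine: RT60 = 0.161 × 1008 / 97.168 = 1.67 s.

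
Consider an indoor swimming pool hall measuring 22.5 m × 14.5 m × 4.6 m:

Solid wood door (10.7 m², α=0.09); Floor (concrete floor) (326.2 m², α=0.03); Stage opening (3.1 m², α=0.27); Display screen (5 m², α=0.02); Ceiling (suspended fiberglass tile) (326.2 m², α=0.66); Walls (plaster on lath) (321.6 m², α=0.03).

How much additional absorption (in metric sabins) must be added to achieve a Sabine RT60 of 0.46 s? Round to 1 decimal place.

288.6 sabins

Total absorption A₁ = 10.7·0.09 + 326.2·0.03 + 3.1·0.27 + 5·0.02 + 326.2·0.66 + 321.6·0.03
  = 0.963 + 9.786 + 0.837 + 0.100 + 215.292 + 9.648 = 236.626 m² sabins.
V = 1500.75 m³. Required absorption A₂ = 0.161 × 1500.75 / 0.46 = 525.263 sabins.
Additional absorption ΔA = 525.263 − 236.626 = 288.6 sabins.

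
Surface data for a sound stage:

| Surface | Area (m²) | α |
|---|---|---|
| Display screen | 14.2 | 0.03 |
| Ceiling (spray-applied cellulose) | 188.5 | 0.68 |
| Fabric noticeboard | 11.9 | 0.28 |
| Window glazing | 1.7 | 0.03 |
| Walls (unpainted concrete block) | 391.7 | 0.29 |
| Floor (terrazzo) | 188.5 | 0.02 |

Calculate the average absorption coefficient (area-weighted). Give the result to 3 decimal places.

0.313

Total surface area S = 796.5 m².
Σ(Sᵢαᵢ) = 14.2*0.03 + 188.5*0.68 + 11.9*0.28 + 1.7*0.03 + 391.7*0.29 + 188.5*0.02 = 249.352.
ᾱ = 249.352 / 796.5 = 0.313.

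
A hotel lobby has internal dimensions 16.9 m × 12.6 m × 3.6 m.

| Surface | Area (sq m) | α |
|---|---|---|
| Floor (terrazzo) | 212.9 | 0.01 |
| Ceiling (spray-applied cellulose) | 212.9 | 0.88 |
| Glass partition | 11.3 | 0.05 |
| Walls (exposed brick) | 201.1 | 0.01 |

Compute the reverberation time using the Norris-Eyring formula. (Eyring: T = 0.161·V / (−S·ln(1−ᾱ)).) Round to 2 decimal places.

Total surface area S = 212.9 + 212.9 + 11.3 + 201.1 = 638.2 sq m.
Σ(Sᵢαᵢ) = 212.9·0.01 + 212.9·0.88 + 11.3·0.05 + 201.1·0.01 = 192.057.
ᾱ = 192.057 / 638.2 = 0.3009.
−S·ln(1−ᾱ) = −638.2 × ln(1 − 0.3009) = 228.451.
V = 16.9 × 12.6 × 3.6 = 766.584 m³.
RT60 = 0.161 × 766.584 / 228.451 = 0.54 s.

0.54 seconds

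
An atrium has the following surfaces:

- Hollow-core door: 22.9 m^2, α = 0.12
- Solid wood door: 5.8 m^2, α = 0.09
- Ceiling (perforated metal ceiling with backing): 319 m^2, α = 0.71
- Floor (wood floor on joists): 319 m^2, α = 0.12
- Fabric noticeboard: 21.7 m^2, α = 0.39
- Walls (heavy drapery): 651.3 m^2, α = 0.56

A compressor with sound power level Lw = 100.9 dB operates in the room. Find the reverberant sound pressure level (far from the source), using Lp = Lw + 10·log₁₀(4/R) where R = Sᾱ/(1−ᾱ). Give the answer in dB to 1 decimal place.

A = 641.231 sabins; S = 1339.7 m^2.
ᾱ = 0.4786, so room constant R = A/(1−ᾱ) = 1229.825 m^2.
Lp = 100.9 + 10·log₁₀(4/1229.825) = 100.9 + (-24.88) = 76.0 dB.

76.0 dB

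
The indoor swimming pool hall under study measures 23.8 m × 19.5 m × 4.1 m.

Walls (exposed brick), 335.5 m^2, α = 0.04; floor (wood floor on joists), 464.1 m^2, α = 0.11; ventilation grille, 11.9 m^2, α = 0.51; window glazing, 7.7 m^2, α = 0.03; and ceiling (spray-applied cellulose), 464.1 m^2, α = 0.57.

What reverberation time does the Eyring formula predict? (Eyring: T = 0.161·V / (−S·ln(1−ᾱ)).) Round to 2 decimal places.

0.79 s

Total surface area S = 335.5 + 464.1 + 11.9 + 7.7 + 464.1 = 1283.3 m^2.
Absorption A = 335.5×0.04 + 464.1×0.11 + 11.9×0.51 + 7.7×0.03 + 464.1×0.57 = 335.308 sabins.
ᾱ = 335.308 / 1283.3 = 0.2613.
Eyring denominator: −S ln(1−ᾱ) = 388.665.
V = 23.8 × 19.5 × 4.1 = 1902.81 m³.
RT60 = 0.161 × 1902.81 / 388.665 = 0.79 s.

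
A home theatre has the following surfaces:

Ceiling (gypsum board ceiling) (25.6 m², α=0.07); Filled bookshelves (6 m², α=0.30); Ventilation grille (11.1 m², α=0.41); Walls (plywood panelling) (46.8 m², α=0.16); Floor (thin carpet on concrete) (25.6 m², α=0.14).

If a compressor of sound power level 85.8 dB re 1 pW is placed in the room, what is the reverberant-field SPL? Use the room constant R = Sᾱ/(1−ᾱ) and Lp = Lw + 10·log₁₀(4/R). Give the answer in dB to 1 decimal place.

A = 19.215 sabins; S = 115.1 m².
ᾱ = 0.1669, so room constant R = A/(1−ᾱ) = 23.064 m².
Lp = Lw + 10 log₁₀(4/R) = 85.8 -7.61 = 78.2 dB.

78.2 dB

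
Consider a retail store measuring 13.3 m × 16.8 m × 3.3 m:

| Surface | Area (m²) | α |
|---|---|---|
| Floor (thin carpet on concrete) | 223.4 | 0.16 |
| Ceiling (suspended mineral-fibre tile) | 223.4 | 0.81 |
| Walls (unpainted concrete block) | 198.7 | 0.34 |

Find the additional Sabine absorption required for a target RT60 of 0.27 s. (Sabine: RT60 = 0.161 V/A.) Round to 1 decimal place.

A₁ = Σ Sᵢαᵢ = 223.4×0.16 + 223.4×0.81 + 198.7×0.34 = 284.256 sabins.
V = 737.352 m³. Required absorption A₂ = 0.161 × 737.352 / 0.27 = 439.680 sabins.
ΔA = A₂ − A₁ = 439.680 − 284.256 = 155.4 sabins.

155.4 sabins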